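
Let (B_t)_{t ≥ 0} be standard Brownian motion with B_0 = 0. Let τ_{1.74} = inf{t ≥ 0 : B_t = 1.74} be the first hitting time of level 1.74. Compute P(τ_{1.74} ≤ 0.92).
P(τ_{1.74} ≤ 0.92) = 2(1 − Φ(1.74/√0.92)) = 2(1 − Φ(1.8141)) ≈ 0.0697

By the reflection principle for standard BM, P(τ_b ≤ t) = 2 · P(B_t ≥ b). Since B_t ~ N(0, t), P(B_t ≥ 1.74) = 1 − Φ(1.74/√t) = 1 − Φ(1.74/√0.92) = 1 − Φ(1.8141) ≈ 0.03483. Doubling: P(τ_{1.74} ≤ 0.92) ≈ 2 · 0.03483 = 0.06966 ≈ 0.0697.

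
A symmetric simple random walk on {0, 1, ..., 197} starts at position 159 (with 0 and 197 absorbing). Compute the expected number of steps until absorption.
E[τ | X_0 = 159] = 6042

Let v_k = E[τ | X_0 = k]. Boundary: v_0 = v_197 = 0. Recurrence: v_k = 1 + (v_{k-1} + v_{k+1})/2 for 1 ≤ k ≤ 196. The particular solution to v_k − (v_{k-1} + v_{k+1})/2 = 1 is v_k = −k^2. Adding homogeneous solution A + B k and matching boundaries gives v_k = k (197 − k). Substituting k = 159: v_159 = 159 · 38 = 6042.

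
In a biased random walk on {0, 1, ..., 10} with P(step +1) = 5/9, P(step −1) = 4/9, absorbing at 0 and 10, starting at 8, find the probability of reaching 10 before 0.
P(hit 10 before 0) = (1 − (4/5)^8) / (1 − (4/5)^10) = 903025/968561

Let u_k denote P(reach 10 before 0 | start at k). Boundary: u_0 = 0, u_10 = 1. Recurrence: u_k = 5/9·u_{k+1} + 4/9·u_{k-1} for 1 ≤ k ≤ 9. Try u_k = A + B·r^k with r = q/p = (4/9)/(5/9) = 4/5. Substitution satisfies the recurrence; boundary conditions give:
  u_k = (1 − r^k) / (1 − r^N) = (1 − (4/5)^8) / (1 − (4/5)^10) = 903025/968561.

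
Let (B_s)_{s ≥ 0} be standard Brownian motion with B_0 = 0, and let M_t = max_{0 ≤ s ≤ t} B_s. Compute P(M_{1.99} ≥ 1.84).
P(M_{1.99} ≥ 1.84) = 2·P(B_{1.99} ≥ 1.84) = 2(1 − Φ(1.84/√1.99)) ≈ 0.1921

By the reflection principle for Brownian motion, P(M_t ≥ a) = 2 · P(B_t ≥ a) for a ≥ 0. Since B_t ~ N(0, t), P(B_t ≥ 1.84) = 1 − Φ(1.84/√t) = 1 − Φ(1.84/√1.99) = 1 − Φ(1.3043). So
  P(M_{1.99} ≥ 1.84) = 2(1 − Φ(1.3043)) ≈ 0.1921.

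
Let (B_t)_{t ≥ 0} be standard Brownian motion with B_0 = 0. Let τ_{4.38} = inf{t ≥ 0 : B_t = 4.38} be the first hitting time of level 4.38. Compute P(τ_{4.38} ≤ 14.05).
P(τ_{4.38} ≤ 14.05) = 2(1 − Φ(4.38/√14.05)) = 2(1 − Φ(1.1685)) ≈ 0.2426

By the reflection principle for standard BM, P(τ_b ≤ t) = 2 · P(B_t ≥ b). Since B_t ~ N(0, t), P(B_t ≥ 4.38) = 1 − Φ(4.38/√t) = 1 − Φ(4.38/√14.05) = 1 − Φ(1.1685) ≈ 0.12130. Doubling: P(τ_{4.38} ≤ 14.05) ≈ 2 · 0.12130 = 0.24260 ≈ 0.2426.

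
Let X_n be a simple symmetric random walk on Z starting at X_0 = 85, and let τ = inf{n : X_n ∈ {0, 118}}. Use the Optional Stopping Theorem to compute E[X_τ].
E[X_τ] = 85

X_n is a martingale and τ is a bounded-mean stopping time (indeed τ is finite a.s. with bounded expectation since the walk is in a bounded region). By the OST, E[X_τ] = E[X_0] = 85. Equivalently: E[X_τ] = 118 · P(hit 118 first) + 0 · P(hit 0 first) = 118 · (85/118) = 85.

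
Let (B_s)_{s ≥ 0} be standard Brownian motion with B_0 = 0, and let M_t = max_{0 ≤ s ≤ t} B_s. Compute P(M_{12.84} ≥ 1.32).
P(M_{12.84} ≥ 1.32) = 2·P(B_{12.84} ≥ 1.32) = 2(1 − Φ(1.32/√12.84)) ≈ 0.7126

By the reflection principle for Brownian motion, P(M_t ≥ a) = 2 · P(B_t ≥ a) for a ≥ 0. Since B_t ~ N(0, t), P(B_t ≥ 1.32) = 1 − Φ(1.32/√t) = 1 − Φ(1.32/√12.84) = 1 − Φ(0.3684). So
  P(M_{12.84} ≥ 1.32) = 2(1 − Φ(0.3684)) ≈ 0.7126.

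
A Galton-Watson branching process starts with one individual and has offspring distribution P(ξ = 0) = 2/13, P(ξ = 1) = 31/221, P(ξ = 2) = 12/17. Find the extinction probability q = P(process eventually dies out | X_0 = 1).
q = 17/78

The pgf is f(s) = 2/13 + 31/221·s + 12/17·s². The extinction probability q is the smallest fixed point of f in [0, 1]. Setting s = f(s):
  12/17·s² + (31/221 − 1)·s + 2/13 = 0
  12/17·s² − (2/13 + 12/17)·s + 2/13 = 0
which factors as (s − 1)·(12/17·s − 2/13) = 0, giving roots s = 1 and s = (2/13)/(12/17) = 17/78.
Mean offspring μ = 31/221 + 2·12/17 = 343/221 > 1 (supercritical), so q < 1. The extinction probability is the smaller root: q = (2/13)/(12/17) = 17/78.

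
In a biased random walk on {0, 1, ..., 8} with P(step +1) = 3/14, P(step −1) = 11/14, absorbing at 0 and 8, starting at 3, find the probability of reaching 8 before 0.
P(hit 8 before 0) = (1 − (11/3)^3) / (1 − (11/3)^8) = 39609/26794040

Let u_k denote P(reach 8 before 0 | start at k). Boundary: u_0 = 0, u_8 = 1. Recurrence: u_k = 3/14·u_{k+1} + 11/14·u_{k-1} for 1 ≤ k ≤ 7. Try u_k = A + B·r^k with r = q/p = (11/14)/(3/14) = 11/3. Substitution satisfies the recurrence; boundary conditions give:
  u_k = (1 − r^k) / (1 − r^N) = (1 − (11/3)^3) / (1 − (11/3)^8) = 39609/26794040.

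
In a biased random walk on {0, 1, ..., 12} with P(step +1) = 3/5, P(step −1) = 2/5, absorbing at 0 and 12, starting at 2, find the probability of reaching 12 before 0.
P(hit 12 before 0) = (1 − (2/3)^2) / (1 − (2/3)^12) = 59049/105469

Let u_k denote P(reach 12 before 0 | start at k). Boundary: u_0 = 0, u_12 = 1. Recurrence: u_k = 3/5·u_{k+1} + 2/5·u_{k-1} for 1 ≤ k ≤ 11. Try u_k = A + B·r^k with r = q/p = (2/5)/(3/5) = 2/3. Substitution satisfies the recurrence; boundary conditions give:
  u_k = (1 − r^k) / (1 − r^N) = (1 − (2/3)^2) / (1 − (2/3)^12) = 59049/105469.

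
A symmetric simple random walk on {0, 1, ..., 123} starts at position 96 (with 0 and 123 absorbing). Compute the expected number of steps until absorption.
E[τ | X_0 = 96] = 2592

Let v_k = E[τ | X_0 = k]. Boundary: v_0 = v_123 = 0. Recurrence: v_k = 1 + (v_{k-1} + v_{k+1})/2 for 1 ≤ k ≤ 122. The particular solution to v_k − (v_{k-1} + v_{k+1})/2 = 1 is v_k = −k^2. Adding homogeneous solution A + B k and matching boundaries gives v_k = k (123 − k). Substituting k = 96: v_96 = 96 · 27 = 2592.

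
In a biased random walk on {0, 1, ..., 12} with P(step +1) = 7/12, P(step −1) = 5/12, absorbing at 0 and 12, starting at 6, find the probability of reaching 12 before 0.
P(hit 12 before 0) = (1 − (5/7)^6) / (1 − (5/7)^12) = 117649/133274

Let u_k denote P(reach 12 before 0 | start at k). Boundary: u_0 = 0, u_12 = 1. Recurrence: u_k = 7/12·u_{k+1} + 5/12·u_{k-1} for 1 ≤ k ≤ 11. Try u_k = A + B·r^k with r = q/p = (5/12)/(7/12) = 5/7. Substitution satisfies the recurrence; boundary conditions give:
  u_k = (1 − r^k) / (1 − r^N) = (1 − (5/7)^6) / (1 − (5/7)^12) = 117649/133274.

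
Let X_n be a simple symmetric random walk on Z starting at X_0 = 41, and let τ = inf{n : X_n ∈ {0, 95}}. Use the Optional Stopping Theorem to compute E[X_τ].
E[X_τ] = 41

X_n is a martingale and τ is a bounded-mean stopping time (indeed τ is finite a.s. with bounded expectation since the walk is in a bounded region). By the OST, E[X_τ] = E[X_0] = 41. Equivalently: E[X_τ] = 95 · P(hit 95 first) + 0 · P(hit 0 first) = 95 · (41/95) = 41.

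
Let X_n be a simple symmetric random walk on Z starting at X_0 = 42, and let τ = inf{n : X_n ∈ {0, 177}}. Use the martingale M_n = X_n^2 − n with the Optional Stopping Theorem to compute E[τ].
E[τ] = 5670

M_n = X_n^2 − n is a martingale (since E[X_{n+1}^2 | F_n] = X_n^2 + 1). By OST (τ has finite mean in a bounded region), E[M_τ] = E[M_0] = X_0^2 − 0 = 42^2 = 1764. Also E[M_τ] = E[X_τ^2] − E[τ]. The walk exits at 0 or 177, with P(hit 177 first) = 42/177, so E[X_τ^2] = 177^2 · 42/177 + 0 = 7434. Thus E[τ] = E[X_τ^2] − E[M_τ] = 7434 − 1764 = 5670 = 42(177 − 42) = 5670.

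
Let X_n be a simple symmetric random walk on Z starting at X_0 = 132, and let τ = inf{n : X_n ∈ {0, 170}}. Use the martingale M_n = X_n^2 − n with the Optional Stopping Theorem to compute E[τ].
E[τ] = 5016

M_n = X_n^2 − n is a martingale (since E[X_{n+1}^2 | F_n] = X_n^2 + 1). By OST (τ has finite mean in a bounded region), E[M_τ] = E[M_0] = X_0^2 − 0 = 132^2 = 17424. Also E[M_τ] = E[X_τ^2] − E[τ]. The walk exits at 0 or 170, with P(hit 170 first) = 132/170, so E[X_τ^2] = 170^2 · 132/170 + 0 = 22440. Thus E[τ] = E[X_τ^2] − E[M_τ] = 22440 − 17424 = 5016 = 132(170 − 132) = 5016.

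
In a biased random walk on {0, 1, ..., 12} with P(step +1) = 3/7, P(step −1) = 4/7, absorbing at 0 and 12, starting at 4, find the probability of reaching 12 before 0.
P(hit 12 before 0) = (1 − (4/3)^4) / (1 − (4/3)^12) = 6561/92833

Let u_k denote P(reach 12 before 0 | start at k). Boundary: u_0 = 0, u_12 = 1. Recurrence: u_k = 3/7·u_{k+1} + 4/7·u_{k-1} for 1 ≤ k ≤ 11. Try u_k = A + B·r^k with r = q/p = (4/7)/(3/7) = 4/3. Substitution satisfies the recurrence; boundary conditions give:
  u_k = (1 − r^k) / (1 − r^N) = (1 − (4/3)^4) / (1 − (4/3)^12) = 6561/92833.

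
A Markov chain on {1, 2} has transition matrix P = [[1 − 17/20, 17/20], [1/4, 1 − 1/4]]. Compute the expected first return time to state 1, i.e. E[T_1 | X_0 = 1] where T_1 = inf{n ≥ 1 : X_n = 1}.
E[T_1 | X_0 = 1] = 1/π_1 = 22/5

For an irreducible recurrent Markov chain with stationary distribution π, E[T_i | X_0 = i] = 1/π_i (Kac's formula). Here π_1 = (1/4)/(17/20 + 1/4) = (1/4)/(11/10) = 5/22, so E[T_1 | X_0 = 1] = 1/π_1 = (17/20 + 1/4)/(1/4) = (11/10)/(1/4) = 22/5.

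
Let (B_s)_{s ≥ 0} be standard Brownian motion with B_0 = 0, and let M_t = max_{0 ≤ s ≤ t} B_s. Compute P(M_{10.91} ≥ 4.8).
P(M_{10.91} ≥ 4.8) = 2·P(B_{10.91} ≥ 4.8) = 2(1 − Φ(4.8/√10.91)) ≈ 0.1462

By the reflection principle for Brownian motion, P(M_t ≥ a) = 2 · P(B_t ≥ a) for a ≥ 0. Since B_t ~ N(0, t), P(B_t ≥ 4.8) = 1 − Φ(4.8/√t) = 1 − Φ(4.8/√10.91) = 1 − Φ(1.4532). So
  P(M_{10.91} ≥ 4.8) = 2(1 − Φ(1.4532)) ≈ 0.1462.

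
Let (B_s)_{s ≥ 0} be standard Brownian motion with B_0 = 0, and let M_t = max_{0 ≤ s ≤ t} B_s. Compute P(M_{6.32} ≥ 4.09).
P(M_{6.32} ≥ 4.09) = 2·P(B_{6.32} ≥ 4.09) = 2(1 − Φ(4.09/√6.32)) ≈ 0.1038

By the reflection principle for Brownian motion, P(M_t ≥ a) = 2 · P(B_t ≥ a) for a ≥ 0. Since B_t ~ N(0, t), P(B_t ≥ 4.09) = 1 − Φ(4.09/√t) = 1 − Φ(4.09/√6.32) = 1 − Φ(1.6269). So
  P(M_{6.32} ≥ 4.09) = 2(1 − Φ(1.6269)) ≈ 0.1038.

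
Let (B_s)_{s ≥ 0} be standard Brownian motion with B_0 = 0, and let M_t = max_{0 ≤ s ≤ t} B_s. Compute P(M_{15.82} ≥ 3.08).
P(M_{15.82} ≥ 3.08) = 2·P(B_{15.82} ≥ 3.08) = 2(1 − Φ(3.08/√15.82)) ≈ 0.4387

By the reflection principle for Brownian motion, P(M_t ≥ a) = 2 · P(B_t ≥ a) for a ≥ 0. Since B_t ~ N(0, t), P(B_t ≥ 3.08) = 1 − Φ(3.08/√t) = 1 − Φ(3.08/√15.82) = 1 − Φ(0.7744). So
  P(M_{15.82} ≥ 3.08) = 2(1 − Φ(0.7744)) ≈ 0.4387.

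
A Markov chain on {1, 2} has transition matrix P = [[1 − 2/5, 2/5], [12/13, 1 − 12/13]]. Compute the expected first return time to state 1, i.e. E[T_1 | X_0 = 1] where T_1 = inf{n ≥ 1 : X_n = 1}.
E[T_1 | X_0 = 1] = 1/π_1 = 43/30

For an irreducible recurrent Markov chain with stationary distribution π, E[T_i | X_0 = i] = 1/π_i (Kac's formula). Here π_1 = (12/13)/(2/5 + 12/13) = (12/13)/(86/65) = 30/43, so E[T_1 | X_0 = 1] = 1/π_1 = (2/5 + 12/13)/(12/13) = (86/65)/(12/13) = 43/30.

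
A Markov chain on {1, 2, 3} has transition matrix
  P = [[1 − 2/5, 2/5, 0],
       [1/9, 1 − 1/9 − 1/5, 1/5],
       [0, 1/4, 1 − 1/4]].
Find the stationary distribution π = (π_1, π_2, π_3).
π = (25/187, 90/187, 72/187)

This is a birth-death chain on three states, which satisfies detailed balance: π_1 · P_{12} = π_2 · P_{21} and π_2 · P_{23} = π_3 · P_{32}.
From π_1 · 2/5 = π_2 · 1/9: π_2/π_1 = (2/5)/(1/9) = 18/5.
From π_2 · 1/5 = π_3 · 1/4: π_3/π_2 = (1/5)/(1/4) = 4/5.
Take π_1 proportional to 1; then unnormalized π = (1, 18/5, 72/25). Normalize by dividing by the sum 187/25:
  π = (25/187, 90/187, 72/187).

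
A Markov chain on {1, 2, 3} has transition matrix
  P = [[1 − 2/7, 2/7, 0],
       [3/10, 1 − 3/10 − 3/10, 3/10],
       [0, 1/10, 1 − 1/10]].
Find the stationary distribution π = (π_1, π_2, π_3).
π = (21/101, 20/101, 60/101)

This is a birth-death chain on three states, which satisfies detailed balance: π_1 · P_{12} = π_2 · P_{21} and π_2 · P_{23} = π_3 · P_{32}.
From π_1 · 2/7 = π_2 · 3/10: π_2/π_1 = (2/7)/(3/10) = 20/21.
From π_2 · 3/10 = π_3 · 1/10: π_3/π_2 = (3/10)/(1/10) = 3.
Take π_1 proportional to 1; then unnormalized π = (1, 20/21, 20/7). Normalize by dividing by the sum 101/21:
  π = (21/101, 20/101, 60/101).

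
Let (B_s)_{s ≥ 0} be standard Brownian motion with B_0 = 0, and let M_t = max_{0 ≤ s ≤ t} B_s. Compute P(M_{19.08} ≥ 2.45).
P(M_{19.08} ≥ 2.45) = 2·P(B_{19.08} ≥ 2.45) = 2(1 − Φ(2.45/√19.08)) ≈ 0.5749

By the reflection principle for Brownian motion, P(M_t ≥ a) = 2 · P(B_t ≥ a) for a ≥ 0. Since B_t ~ N(0, t), P(B_t ≥ 2.45) = 1 − Φ(2.45/√t) = 1 − Φ(2.45/√19.08) = 1 − Φ(0.5609). So
  P(M_{19.08} ≥ 2.45) = 2(1 − Φ(0.5609)) ≈ 0.5749.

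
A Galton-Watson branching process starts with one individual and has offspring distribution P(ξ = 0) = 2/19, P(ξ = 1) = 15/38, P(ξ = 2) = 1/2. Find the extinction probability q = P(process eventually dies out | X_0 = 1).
q = 4/19

The pgf is f(s) = 2/19 + 15/38·s + 1/2·s². The extinction probability q is the smallest fixed point of f in [0, 1]. Setting s = f(s):
  1/2·s² + (15/38 − 1)·s + 2/19 = 0
  1/2·s² − (2/19 + 1/2)·s + 2/19 = 0
which factors as (s − 1)·(1/2·s − 2/19) = 0, giving roots s = 1 and s = (2/19)/(1/2) = 4/19.
Mean offspring μ = 15/38 + 2·1/2 = 53/38 > 1 (supercritical), so q < 1. The extinction probability is the smaller root: q = (2/19)/(1/2) = 4/19.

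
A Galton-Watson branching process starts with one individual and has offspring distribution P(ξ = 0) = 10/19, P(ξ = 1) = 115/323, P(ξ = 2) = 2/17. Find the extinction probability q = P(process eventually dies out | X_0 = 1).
q = 1

Mean offspring μ = 0·10/19 + 1·115/323 + 2·2/17 = 191/323 ≤ 1. For μ ≤ 1 with offspring not concentrated at 1, the Galton-Watson process goes extinct almost surely, so q = 1.
(Algebraic check: The pgf is f(s) = 10/19 + 115/323·s + 2/17·s². The extinction probability q is the smallest fixed point of f in [0, 1]. Setting s = f(s):
  2/17·s² + (115/323 − 1)·s + 10/19 = 0
  2/17·s² − (10/19 + 2/17)·s + 10/19 = 0
which factors as (s − 1)·(2/17·s − 10/19) = 0, giving roots s = 1 and s = (10/19)/(2/17) = 85/19. Since 85/19 ≥ 1, the smallest root in [0, 1] is s = 1.)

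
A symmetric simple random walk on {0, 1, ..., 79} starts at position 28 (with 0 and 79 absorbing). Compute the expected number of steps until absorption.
E[τ | X_0 = 28] = 1428

Let v_k = E[τ | X_0 = k]. Boundary: v_0 = v_79 = 0. Recurrence: v_k = 1 + (v_{k-1} + v_{k+1})/2 for 1 ≤ k ≤ 78. The particular solution to v_k − (v_{k-1} + v_{k+1})/2 = 1 is v_k = −k^2. Adding homogeneous solution A + B k and matching boundaries gives v_k = k (79 − k). Substituting k = 28: v_28 = 28 · 51 = 1428.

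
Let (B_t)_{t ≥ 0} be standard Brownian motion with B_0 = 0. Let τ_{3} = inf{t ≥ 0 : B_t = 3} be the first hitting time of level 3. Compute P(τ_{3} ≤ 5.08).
P(τ_{3} ≤ 5.08) = 2(1 − Φ(3/√5.08)) = 2(1 − Φ(1.3310)) ≈ 0.1832

By the reflection principle for standard BM, P(τ_b ≤ t) = 2 · P(B_t ≥ b). Since B_t ~ N(0, t), P(B_t ≥ 3) = 1 − Φ(3/√t) = 1 − Φ(3/√5.08) = 1 − Φ(1.3310) ≈ 0.09159. Doubling: P(τ_{3} ≤ 5.08) ≈ 2 · 0.09159 = 0.18318 ≈ 0.1832.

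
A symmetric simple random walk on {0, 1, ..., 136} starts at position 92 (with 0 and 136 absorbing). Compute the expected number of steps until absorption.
E[τ | X_0 = 92] = 4048

Let v_k = E[τ | X_0 = k]. Boundary: v_0 = v_136 = 0. Recurrence: v_k = 1 + (v_{k-1} + v_{k+1})/2 for 1 ≤ k ≤ 135. The particular solution to v_k − (v_{k-1} + v_{k+1})/2 = 1 is v_k = −k^2. Adding homogeneous solution A + B k and matching boundaries gives v_k = k (136 − k). Substituting k = 92: v_92 = 92 · 44 = 4048.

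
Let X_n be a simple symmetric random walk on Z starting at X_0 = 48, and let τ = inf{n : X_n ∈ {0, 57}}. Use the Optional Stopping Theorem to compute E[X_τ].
E[X_τ] = 48

X_n is a martingale and τ is a bounded-mean stopping time (indeed τ is finite a.s. with bounded expectation since the walk is in a bounded region). By the OST, E[X_τ] = E[X_0] = 48. Equivalently: E[X_τ] = 57 · P(hit 57 first) + 0 · P(hit 0 first) = 57 · (48/57) = 48.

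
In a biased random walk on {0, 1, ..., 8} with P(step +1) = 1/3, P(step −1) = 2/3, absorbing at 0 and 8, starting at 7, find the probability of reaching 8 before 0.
P(hit 8 before 0) = (1 − (2)^7) / (1 − (2)^8) = 127/255

Let u_k denote P(reach 8 before 0 | start at k). Boundary: u_0 = 0, u_8 = 1. Recurrence: u_k = 1/3·u_{k+1} + 2/3·u_{k-1} for 1 ≤ k ≤ 7. Try u_k = A + B·r^k with r = q/p = (2/3)/(1/3) = 2. Substitution satisfies the recurrence; boundary conditions give:
  u_k = (1 − r^k) / (1 − r^N) = (1 − (2)^7) / (1 − (2)^8) = 127/255.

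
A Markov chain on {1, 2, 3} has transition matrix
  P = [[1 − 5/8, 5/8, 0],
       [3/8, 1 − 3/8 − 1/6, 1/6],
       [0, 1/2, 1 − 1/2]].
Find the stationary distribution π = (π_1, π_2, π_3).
π = (9/29, 15/29, 5/29)

This is a birth-death chain on three states, which satisfies detailed balance: π_1 · P_{12} = π_2 · P_{21} and π_2 · P_{23} = π_3 · P_{32}.
From π_1 · 5/8 = π_2 · 3/8: π_2/π_1 = (5/8)/(3/8) = 5/3.
From π_2 · 1/6 = π_3 · 1/2: π_3/π_2 = (1/6)/(1/2) = 1/3.
Take π_1 proportional to 1; then unnormalized π = (1, 5/3, 5/9). Normalize by dividing by the sum 29/9:
  π = (9/29, 15/29, 5/29).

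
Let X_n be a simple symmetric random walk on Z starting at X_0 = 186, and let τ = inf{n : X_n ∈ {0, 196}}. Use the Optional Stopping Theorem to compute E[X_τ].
E[X_τ] = 186

X_n is a martingale and τ is a bounded-mean stopping time (indeed τ is finite a.s. with bounded expectation since the walk is in a bounded region). By the OST, E[X_τ] = E[X_0] = 186. Equivalently: E[X_τ] = 196 · P(hit 196 first) + 0 · P(hit 0 first) = 196 · (186/196) = 186.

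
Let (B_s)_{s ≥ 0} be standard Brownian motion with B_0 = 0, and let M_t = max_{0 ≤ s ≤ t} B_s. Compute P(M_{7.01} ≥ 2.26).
P(M_{7.01} ≥ 2.26) = 2·P(B_{7.01} ≥ 2.26) = 2(1 − Φ(2.26/√7.01)) ≈ 0.3933

By the reflection principle for Brownian motion, P(M_t ≥ a) = 2 · P(B_t ≥ a) for a ≥ 0. Since B_t ~ N(0, t), P(B_t ≥ 2.26) = 1 − Φ(2.26/√t) = 1 − Φ(2.26/√7.01) = 1 − Φ(0.8536). So
  P(M_{7.01} ≥ 2.26) = 2(1 − Φ(0.8536)) ≈ 0.3933.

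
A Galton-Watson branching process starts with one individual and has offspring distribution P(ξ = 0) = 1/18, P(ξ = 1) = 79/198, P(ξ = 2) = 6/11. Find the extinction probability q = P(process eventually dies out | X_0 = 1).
q = 11/108

The pgf is f(s) = 1/18 + 79/198·s + 6/11·s². The extinction probability q is the smallest fixed point of f in [0, 1]. Setting s = f(s):
  6/11·s² + (79/198 − 1)·s + 1/18 = 0
  6/11·s² − (1/18 + 6/11)·s + 1/18 = 0
which factors as (s − 1)·(6/11·s − 1/18) = 0, giving roots s = 1 and s = (1/18)/(6/11) = 11/108.
Mean offspring μ = 79/198 + 2·6/11 = 295/198 > 1 (supercritical), so q < 1. The extinction probability is the smaller root: q = (1/18)/(6/11) = 11/108.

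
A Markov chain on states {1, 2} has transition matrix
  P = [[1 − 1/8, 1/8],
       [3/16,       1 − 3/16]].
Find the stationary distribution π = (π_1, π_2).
π_1 = 3/5, π_2 = 2/5

Solve πP = π with π_1 + π_2 = 1. From πP = π: π_1 · (1 − 1/8) + π_2 · 3/16 = π_1 ⇒ π_2 · 3/16 = π_1 · 1/8 ⇒ π_2/π_1 = (1/8)/(3/16) = 2/3. Together with π_1 + π_2 = 1:
  π_1 = (3/16)/(1/8 + 3/16) = (3/16)/(5/16) = 3/5,
  π_2 = (1/8)/(1/8 + 3/16) = (1/8)/(5/16) = 2/5.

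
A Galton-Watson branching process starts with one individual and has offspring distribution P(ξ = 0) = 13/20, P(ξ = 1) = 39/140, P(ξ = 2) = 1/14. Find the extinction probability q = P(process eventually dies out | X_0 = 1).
q = 1

Mean offspring μ = 0·13/20 + 1·39/140 + 2·1/14 = 59/140 ≤ 1. For μ ≤ 1 with offspring not concentrated at 1, the Galton-Watson process goes extinct almost surely, so q = 1.
(Algebraic check: The pgf is f(s) = 13/20 + 39/140·s + 1/14·s². The extinction probability q is the smallest fixed point of f in [0, 1]. Setting s = f(s):
  1/14·s² + (39/140 − 1)·s + 13/20 = 0
  1/14·s² − (13/20 + 1/14)·s + 13/20 = 0
which factors as (s − 1)·(1/14·s − 13/20) = 0, giving roots s = 1 and s = (13/20)/(1/14) = 91/10. Since 91/10 ≥ 1, the smallest root in [0, 1] is s = 1.)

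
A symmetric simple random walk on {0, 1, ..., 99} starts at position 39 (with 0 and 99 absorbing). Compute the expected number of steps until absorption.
E[τ | X_0 = 39] = 2340

Let v_k = E[τ | X_0 = k]. Boundary: v_0 = v_99 = 0. Recurrence: v_k = 1 + (v_{k-1} + v_{k+1})/2 for 1 ≤ k ≤ 98. The particular solution to v_k − (v_{k-1} + v_{k+1})/2 = 1 is v_k = −k^2. Adding homogeneous solution A + B k and matching boundaries gives v_k = k (99 − k). Substituting k = 39: v_39 = 39 · 60 = 2340.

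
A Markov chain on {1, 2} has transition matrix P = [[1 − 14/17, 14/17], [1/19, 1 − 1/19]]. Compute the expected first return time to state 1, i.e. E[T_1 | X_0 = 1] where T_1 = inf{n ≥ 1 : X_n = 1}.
E[T_1 | X_0 = 1] = 1/π_1 = 283/17

For an irreducible recurrent Markov chain with stationary distribution π, E[T_i | X_0 = i] = 1/π_i (Kac's formula). Here π_1 = (1/19)/(14/17 + 1/19) = (1/19)/(283/323) = 17/283, so E[T_1 | X_0 = 1] = 1/π_1 = (14/17 + 1/19)/(1/19) = (283/323)/(1/19) = 283/17.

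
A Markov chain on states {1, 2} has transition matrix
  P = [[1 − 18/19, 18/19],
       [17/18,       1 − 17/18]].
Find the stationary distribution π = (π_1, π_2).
π_1 = 323/647, π_2 = 324/647

Solve πP = π with π_1 + π_2 = 1. From πP = π: π_1 · (1 − 18/19) + π_2 · 17/18 = π_1 ⇒ π_2 · 17/18 = π_1 · 18/19 ⇒ π_2/π_1 = (18/19)/(17/18) = 324/323. Together with π_1 + π_2 = 1:
  π_1 = (17/18)/(18/19 + 17/18) = (17/18)/(647/342) = 323/647,
  π_2 = (18/19)/(18/19 + 17/18) = (18/19)/(647/342) = 324/647.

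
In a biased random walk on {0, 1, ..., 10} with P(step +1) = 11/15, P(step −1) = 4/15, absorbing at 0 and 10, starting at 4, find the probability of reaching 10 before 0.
P(hit 10 before 0) = (1 − (4/11)^4) / (1 − (4/11)^10) = 242703857/247013105

Let u_k denote P(reach 10 before 0 | start at k). Boundary: u_0 = 0, u_10 = 1. Recurrence: u_k = 11/15·u_{k+1} + 4/15·u_{k-1} for 1 ≤ k ≤ 9. Try u_k = A + B·r^k with r = q/p = (4/15)/(11/15) = 4/11. Substitution satisfies the recurrence; boundary conditions give:
  u_k = (1 − r^k) / (1 − r^N) = (1 − (4/11)^4) / (1 − (4/11)^10) = 242703857/247013105.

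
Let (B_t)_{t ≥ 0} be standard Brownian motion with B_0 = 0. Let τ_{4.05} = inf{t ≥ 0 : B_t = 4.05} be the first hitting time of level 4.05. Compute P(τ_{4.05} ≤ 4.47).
P(τ_{4.05} ≤ 4.47) = 2(1 − Φ(4.05/√4.47)) = 2(1 − Φ(1.9156)) ≈ 0.0554

By the reflection principle for standard BM, P(τ_b ≤ t) = 2 · P(B_t ≥ b). Since B_t ~ N(0, t), P(B_t ≥ 4.05) = 1 − Φ(4.05/√t) = 1 − Φ(4.05/√4.47) = 1 − Φ(1.9156) ≈ 0.02771. Doubling: P(τ_{4.05} ≤ 4.47) ≈ 2 · 0.02771 = 0.05542 ≈ 0.0554.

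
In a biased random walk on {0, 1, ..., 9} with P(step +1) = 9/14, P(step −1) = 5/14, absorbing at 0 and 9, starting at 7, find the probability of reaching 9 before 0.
P(hit 9 before 0) = (1 − (5/9)^7) / (1 − (5/9)^9) = 95273091/96366841

Let u_k denote P(reach 9 before 0 | start at k). Boundary: u_0 = 0, u_9 = 1. Recurrence: u_k = 9/14·u_{k+1} + 5/14·u_{k-1} for 1 ≤ k ≤ 8. Try u_k = A + B·r^k with r = q/p = (5/14)/(9/14) = 5/9. Substitution satisfies the recurrence; boundary conditions give:
  u_k = (1 − r^k) / (1 − r^N) = (1 − (5/9)^7) / (1 − (5/9)^9) = 95273091/96366841.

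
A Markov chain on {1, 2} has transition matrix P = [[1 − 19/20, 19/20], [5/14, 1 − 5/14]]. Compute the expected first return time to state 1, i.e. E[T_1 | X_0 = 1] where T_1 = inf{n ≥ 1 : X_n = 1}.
E[T_1 | X_0 = 1] = 1/π_1 = 183/50

For an irreducible recurrent Markov chain with stationary distribution π, E[T_i | X_0 = i] = 1/π_i (Kac's formula). Here π_1 = (5/14)/(19/20 + 5/14) = (5/14)/(183/140) = 50/183, so E[T_1 | X_0 = 1] = 1/π_1 = (19/20 + 5/14)/(5/14) = (183/140)/(5/14) = 183/50.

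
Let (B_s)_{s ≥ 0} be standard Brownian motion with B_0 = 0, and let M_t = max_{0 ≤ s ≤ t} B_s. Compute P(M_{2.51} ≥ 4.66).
P(M_{2.51} ≥ 4.66) = 2·P(B_{2.51} ≥ 4.66) = 2(1 − Φ(4.66/√2.51)) ≈ 0.0033

By the reflection principle for Brownian motion, P(M_t ≥ a) = 2 · P(B_t ≥ a) for a ≥ 0. Since B_t ~ N(0, t), P(B_t ≥ 4.66) = 1 − Φ(4.66/√t) = 1 − Φ(4.66/√2.51) = 1 − Φ(2.9414). So
  P(M_{2.51} ≥ 4.66) = 2(1 − Φ(2.9414)) ≈ 0.0033.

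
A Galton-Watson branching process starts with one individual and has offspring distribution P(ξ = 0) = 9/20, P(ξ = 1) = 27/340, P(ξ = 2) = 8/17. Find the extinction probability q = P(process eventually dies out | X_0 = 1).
q = 153/160

The pgf is f(s) = 9/20 + 27/340·s + 8/17·s². The extinction probability q is the smallest fixed point of f in [0, 1]. Setting s = f(s):
  8/17·s² + (27/340 − 1)·s + 9/20 = 0
  8/17·s² − (9/20 + 8/17)·s + 9/20 = 0
which factors as (s − 1)·(8/17·s − 9/20) = 0, giving roots s = 1 and s = (9/20)/(8/17) = 153/160.
Mean offspring μ = 27/340 + 2·8/17 = 347/340 > 1 (supercritical), so q < 1. The extinction probability is the smaller root: q = (9/20)/(8/17) = 153/160.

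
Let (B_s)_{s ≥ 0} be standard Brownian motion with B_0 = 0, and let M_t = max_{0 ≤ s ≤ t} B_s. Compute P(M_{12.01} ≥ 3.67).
P(M_{12.01} ≥ 3.67) = 2·P(B_{12.01} ≥ 3.67) = 2(1 − Φ(3.67/√12.01)) ≈ 0.2896

By the reflection principle for Brownian motion, P(M_t ≥ a) = 2 · P(B_t ≥ a) for a ≥ 0. Since B_t ~ N(0, t), P(B_t ≥ 3.67) = 1 − Φ(3.67/√t) = 1 − Φ(3.67/√12.01) = 1 − Φ(1.0590). So
  P(M_{12.01} ≥ 3.67) = 2(1 − Φ(1.0590)) ≈ 0.2896.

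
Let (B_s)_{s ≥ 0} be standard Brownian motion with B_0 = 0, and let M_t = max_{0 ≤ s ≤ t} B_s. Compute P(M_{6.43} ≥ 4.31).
P(M_{6.43} ≥ 4.31) = 2·P(B_{6.43} ≥ 4.31) = 2(1 − Φ(4.31/√6.43)) ≈ 0.0892

By the reflection principle for Brownian motion, P(M_t ≥ a) = 2 · P(B_t ≥ a) for a ≥ 0. Since B_t ~ N(0, t), P(B_t ≥ 4.31) = 1 − Φ(4.31/√t) = 1 − Φ(4.31/√6.43) = 1 − Φ(1.6997). So
  P(M_{6.43} ≥ 4.31) = 2(1 − Φ(1.6997)) ≈ 0.0892.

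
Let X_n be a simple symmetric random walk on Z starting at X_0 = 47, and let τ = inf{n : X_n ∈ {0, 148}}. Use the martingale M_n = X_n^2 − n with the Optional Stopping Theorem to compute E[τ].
E[τ] = 4747

M_n = X_n^2 − n is a martingale (since E[X_{n+1}^2 | F_n] = X_n^2 + 1). By OST (τ has finite mean in a bounded region), E[M_τ] = E[M_0] = X_0^2 − 0 = 47^2 = 2209. Also E[M_τ] = E[X_τ^2] − E[τ]. The walk exits at 0 or 148, with P(hit 148 first) = 47/148, so E[X_τ^2] = 148^2 · 47/148 + 0 = 6956. Thus E[τ] = E[X_τ^2] − E[M_τ] = 6956 − 2209 = 4747 = 47(148 − 47) = 4747.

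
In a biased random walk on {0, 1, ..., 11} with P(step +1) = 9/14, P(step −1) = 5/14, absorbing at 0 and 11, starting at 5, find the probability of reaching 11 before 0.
P(hit 11 before 0) = (1 − (5/9)^5) / (1 − (5/9)^11) = 7430076621/7833057871

Let u_k denote P(reach 11 before 0 | start at k). Boundary: u_0 = 0, u_11 = 1. Recurrence: u_k = 9/14·u_{k+1} + 5/14·u_{k-1} for 1 ≤ k ≤ 10. Try u_k = A + B·r^k with r = q/p = (5/14)/(9/14) = 5/9. Substitution satisfies the recurrence; boundary conditions give:
  u_k = (1 − r^k) / (1 − r^N) = (1 − (5/9)^5) / (1 − (5/9)^11) = 7430076621/7833057871.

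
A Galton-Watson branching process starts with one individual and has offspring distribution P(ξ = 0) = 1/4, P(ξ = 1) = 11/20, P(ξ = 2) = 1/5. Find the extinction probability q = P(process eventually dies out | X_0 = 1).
q = 1

Mean offspring μ = 0·1/4 + 1·11/20 + 2·1/5 = 19/20 ≤ 1. For μ ≤ 1 with offspring not concentrated at 1, the Galton-Watson process goes extinct almost surely, so q = 1.
(Algebraic check: The pgf is f(s) = 1/4 + 11/20·s + 1/5·s². The extinction probability q is the smallest fixed point of f in [0, 1]. Setting s = f(s):
  1/5·s² + (11/20 − 1)·s + 1/4 = 0
  1/5·s² − (1/4 + 1/5)·s + 1/4 = 0
which factors as (s − 1)·(1/5·s − 1/4) = 0, giving roots s = 1 and s = (1/4)/(1/5) = 5/4. Since 5/4 ≥ 1, the smallest root in [0, 1] is s = 1.)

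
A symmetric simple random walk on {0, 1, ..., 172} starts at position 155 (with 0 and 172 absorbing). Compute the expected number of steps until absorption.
E[τ | X_0 = 155] = 2635

Let v_k = E[τ | X_0 = k]. Boundary: v_0 = v_172 = 0. Recurrence: v_k = 1 + (v_{k-1} + v_{k+1})/2 for 1 ≤ k ≤ 171. The particular solution to v_k − (v_{k-1} + v_{k+1})/2 = 1 is v_k = −k^2. Adding homogeneous solution A + B k and matching boundaries gives v_k = k (172 − k). Substituting k = 155: v_155 = 155 · 17 = 2635.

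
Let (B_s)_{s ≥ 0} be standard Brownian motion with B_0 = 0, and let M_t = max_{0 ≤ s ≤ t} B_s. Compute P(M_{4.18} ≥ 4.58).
P(M_{4.18} ≥ 4.58) = 2·P(B_{4.18} ≥ 4.58) = 2(1 − Φ(4.58/√4.18)) ≈ 0.0251

By the reflection principle for Brownian motion, P(M_t ≥ a) = 2 · P(B_t ≥ a) for a ≥ 0. Since B_t ~ N(0, t), P(B_t ≥ 4.58) = 1 − Φ(4.58/√t) = 1 − Φ(4.58/√4.18) = 1 − Φ(2.2402). So
  P(M_{4.18} ≥ 4.58) = 2(1 − Φ(2.2402)) ≈ 0.0251.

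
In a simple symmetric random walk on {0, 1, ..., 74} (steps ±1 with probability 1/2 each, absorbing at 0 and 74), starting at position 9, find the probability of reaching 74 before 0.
P(hit 74 before 0) = 9/74

Let u_k = P(hit 74 before 0 | start at k). Then u_0 = 0, u_74 = 1, and u_k = u_{k-1}/2 + u_{k+1}/2 for 1 ≤ k ≤ 73. This harmonic recurrence is solved by u_k = k/74, giving u_9 = 9/74.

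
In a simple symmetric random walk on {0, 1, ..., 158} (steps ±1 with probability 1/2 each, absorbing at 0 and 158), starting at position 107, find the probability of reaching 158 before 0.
P(hit 158 before 0) = 107/158

Let u_k = P(hit 158 before 0 | start at k). Then u_0 = 0, u_158 = 1, and u_k = u_{k-1}/2 + u_{k+1}/2 for 1 ≤ k ≤ 157. This harmonic recurrence is solved by u_k = k/158, giving u_107 = 107/158.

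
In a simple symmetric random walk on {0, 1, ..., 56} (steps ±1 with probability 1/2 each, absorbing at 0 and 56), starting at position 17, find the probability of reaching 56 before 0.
P(hit 56 before 0) = 17/56

Let u_k = P(hit 56 before 0 | start at k). Then u_0 = 0, u_56 = 1, and u_k = u_{k-1}/2 + u_{k+1}/2 for 1 ≤ k ≤ 55. This harmonic recurrence is solved by u_k = k/56, giving u_17 = 17/56.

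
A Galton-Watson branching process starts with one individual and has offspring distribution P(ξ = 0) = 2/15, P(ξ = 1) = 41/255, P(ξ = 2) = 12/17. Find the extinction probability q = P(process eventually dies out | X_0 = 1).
q = 17/90

The pgf is f(s) = 2/15 + 41/255·s + 12/17·s². The extinction probability q is the smallest fixed point of f in [0, 1]. Setting s = f(s):
  12/17·s² + (41/255 − 1)·s + 2/15 = 0
  12/17·s² − (2/15 + 12/17)·s + 2/15 = 0
which factors as (s − 1)·(12/17·s − 2/15) = 0, giving roots s = 1 and s = (2/15)/(12/17) = 17/90.
Mean offspring μ = 41/255 + 2·12/17 = 401/255 > 1 (supercritical), so q < 1. The extinction probability is the smaller root: q = (2/15)/(12/17) = 17/90.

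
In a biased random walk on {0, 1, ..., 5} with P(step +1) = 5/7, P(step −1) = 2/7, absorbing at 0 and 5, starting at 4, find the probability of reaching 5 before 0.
P(hit 5 before 0) = (1 − (2/5)^4) / (1 − (2/5)^5) = 1015/1031

Let u_k denote P(reach 5 before 0 | start at k). Boundary: u_0 = 0, u_5 = 1. Recurrence: u_k = 5/7·u_{k+1} + 2/7·u_{k-1} for 1 ≤ k ≤ 4. Try u_k = A + B·r^k with r = q/p = (2/7)/(5/7) = 2/5. Substitution satisfies the recurrence; boundary conditions give:
  u_k = (1 − r^k) / (1 − r^N) = (1 − (2/5)^4) / (1 − (2/5)^5) = 1015/1031.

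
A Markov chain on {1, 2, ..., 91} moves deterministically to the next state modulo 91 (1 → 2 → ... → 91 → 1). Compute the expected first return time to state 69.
E[T_69 | X_0 = 69] = 91

The chain cycles deterministically, so starting at state 69 it returns in exactly 91 steps. Equivalently, the stationary distribution is uniform π_j = 1/91 for every state j, so by Kac's formula E[T_69] = 1/π_69 = 91.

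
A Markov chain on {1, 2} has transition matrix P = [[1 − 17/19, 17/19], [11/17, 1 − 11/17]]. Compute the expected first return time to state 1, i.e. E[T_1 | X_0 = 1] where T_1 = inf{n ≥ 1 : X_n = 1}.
E[T_1 | X_0 = 1] = 1/π_1 = 498/209

For an irreducible recurrent Markov chain with stationary distribution π, E[T_i | X_0 = i] = 1/π_i (Kac's formula). Here π_1 = (11/17)/(17/19 + 11/17) = (11/17)/(498/323) = 209/498, so E[T_1 | X_0 = 1] = 1/π_1 = (17/19 + 11/17)/(11/17) = (498/323)/(11/17) = 498/209.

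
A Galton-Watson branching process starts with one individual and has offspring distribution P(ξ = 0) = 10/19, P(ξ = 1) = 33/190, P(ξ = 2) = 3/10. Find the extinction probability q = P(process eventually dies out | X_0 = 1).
q = 1

Mean offspring μ = 0·10/19 + 1·33/190 + 2·3/10 = 147/190 ≤ 1. For μ ≤ 1 with offspring not concentrated at 1, the Galton-Watson process goes extinct almost surely, so q = 1.
(Algebraic check: The pgf is f(s) = 10/19 + 33/190·s + 3/10·s². The extinction probability q is the smallest fixed point of f in [0, 1]. Setting s = f(s):
  3/10·s² + (33/190 − 1)·s + 10/19 = 0
  3/10·s² − (10/19 + 3/10)·s + 10/19 = 0
which factors as (s − 1)·(3/10·s − 10/19) = 0, giving roots s = 1 and s = (10/19)/(3/10) = 100/57. Since 100/57 ≥ 1, the smallest root in [0, 1] is s = 1.)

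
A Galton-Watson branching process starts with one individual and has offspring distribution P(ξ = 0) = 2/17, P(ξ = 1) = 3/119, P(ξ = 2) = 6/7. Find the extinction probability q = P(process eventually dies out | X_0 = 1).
q = 7/51

The pgf is f(s) = 2/17 + 3/119·s + 6/7·s². The extinction probability q is the smallest fixed point of f in [0, 1]. Setting s = f(s):
  6/7·s² + (3/119 − 1)·s + 2/17 = 0
  6/7·s² − (2/17 + 6/7)·s + 2/17 = 0
which factors as (s − 1)·(6/7·s − 2/17) = 0, giving roots s = 1 and s = (2/17)/(6/7) = 7/51.
Mean offspring μ = 3/119 + 2·6/7 = 207/119 > 1 (supercritical), so q < 1. The extinction probability is the smaller root: q = (2/17)/(6/7) = 7/51.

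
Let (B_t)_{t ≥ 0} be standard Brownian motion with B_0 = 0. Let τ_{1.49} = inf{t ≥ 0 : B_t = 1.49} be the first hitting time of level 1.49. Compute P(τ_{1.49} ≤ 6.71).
P(τ_{1.49} ≤ 6.71) = 2(1 − Φ(1.49/√6.71)) = 2(1 − Φ(0.5752)) ≈ 0.5652

By the reflection principle for standard BM, P(τ_b ≤ t) = 2 · P(B_t ≥ b). Since B_t ~ N(0, t), P(B_t ≥ 1.49) = 1 − Φ(1.49/√t) = 1 − Φ(1.49/√6.71) = 1 − Φ(0.5752) ≈ 0.28258. Doubling: P(τ_{1.49} ≤ 6.71) ≈ 2 · 0.28258 = 0.56516 ≈ 0.5652.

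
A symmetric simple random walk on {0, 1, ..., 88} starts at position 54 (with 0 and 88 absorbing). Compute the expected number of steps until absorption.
E[τ | X_0 = 54] = 1836

Let v_k = E[τ | X_0 = k]. Boundary: v_0 = v_88 = 0. Recurrence: v_k = 1 + (v_{k-1} + v_{k+1})/2 for 1 ≤ k ≤ 87. The particular solution to v_k − (v_{k-1} + v_{k+1})/2 = 1 is v_k = −k^2. Adding homogeneous solution A + B k and matching boundaries gives v_k = k (88 − k). Substituting k = 54: v_54 = 54 · 34 = 1836.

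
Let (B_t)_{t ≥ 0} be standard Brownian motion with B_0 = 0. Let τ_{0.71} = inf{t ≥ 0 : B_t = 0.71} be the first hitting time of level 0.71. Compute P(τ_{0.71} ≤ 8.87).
P(τ_{0.71} ≤ 8.87) = 2(1 − Φ(0.71/√8.87)) = 2(1 − Φ(0.2384)) ≈ 0.8116

By the reflection principle for standard BM, P(τ_b ≤ t) = 2 · P(B_t ≥ b). Since B_t ~ N(0, t), P(B_t ≥ 0.71) = 1 − Φ(0.71/√t) = 1 − Φ(0.71/√8.87) = 1 − Φ(0.2384) ≈ 0.40579. Doubling: P(τ_{0.71} ≤ 8.87) ≈ 2 · 0.40579 = 0.81158 ≈ 0.8116.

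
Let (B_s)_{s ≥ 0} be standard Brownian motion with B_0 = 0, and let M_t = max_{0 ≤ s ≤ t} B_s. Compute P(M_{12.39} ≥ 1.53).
P(M_{12.39} ≥ 1.53) = 2·P(B_{12.39} ≥ 1.53) = 2(1 − Φ(1.53/√12.39)) ≈ 0.6638

By the reflection principle for Brownian motion, P(M_t ≥ a) = 2 · P(B_t ≥ a) for a ≥ 0. Since B_t ~ N(0, t), P(B_t ≥ 1.53) = 1 − Φ(1.53/√t) = 1 − Φ(1.53/√12.39) = 1 − Φ(0.4347). So
  P(M_{12.39} ≥ 1.53) = 2(1 − Φ(0.4347)) ≈ 0.6638.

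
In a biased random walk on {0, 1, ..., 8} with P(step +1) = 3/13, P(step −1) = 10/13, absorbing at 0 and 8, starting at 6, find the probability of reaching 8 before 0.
P(hit 8 before 0) = (1 − (10/3)^6) / (1 − (10/3)^8) = 98829/1098829

Let u_k denote P(reach 8 before 0 | start at k). Boundary: u_0 = 0, u_8 = 1. Recurrence: u_k = 3/13·u_{k+1} + 10/13·u_{k-1} for 1 ≤ k ≤ 7. Try u_k = A + B·r^k with r = q/p = (10/13)/(3/13) = 10/3. Substitution satisfies the recurrence; boundary conditions give:
  u_k = (1 − r^k) / (1 − r^N) = (1 − (10/3)^6) / (1 − (10/3)^8) = 98829/1098829.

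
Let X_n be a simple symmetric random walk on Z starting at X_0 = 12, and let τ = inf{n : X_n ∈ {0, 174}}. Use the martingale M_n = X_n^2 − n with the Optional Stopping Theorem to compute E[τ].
E[τ] = 1944

M_n = X_n^2 − n is a martingale (since E[X_{n+1}^2 | F_n] = X_n^2 + 1). By OST (τ has finite mean in a bounded region), E[M_τ] = E[M_0] = X_0^2 − 0 = 12^2 = 144. Also E[M_τ] = E[X_τ^2] − E[τ]. The walk exits at 0 or 174, with P(hit 174 first) = 12/174, so E[X_τ^2] = 174^2 · 12/174 + 0 = 2088. Thus E[τ] = E[X_τ^2] − E[M_τ] = 2088 − 144 = 1944 = 12(174 − 12) = 1944.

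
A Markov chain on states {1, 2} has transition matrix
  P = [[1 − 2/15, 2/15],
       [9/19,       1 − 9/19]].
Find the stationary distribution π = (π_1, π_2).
π_1 = 135/173, π_2 = 38/173

Solve πP = π with π_1 + π_2 = 1. From πP = π: π_1 · (1 − 2/15) + π_2 · 9/19 = π_1 ⇒ π_2 · 9/19 = π_1 · 2/15 ⇒ π_2/π_1 = (2/15)/(9/19) = 38/135. Together with π_1 + π_2 = 1:
  π_1 = (9/19)/(2/15 + 9/19) = (9/19)/(173/285) = 135/173,
  π_2 = (2/15)/(2/15 + 9/19) = (2/15)/(173/285) = 38/173.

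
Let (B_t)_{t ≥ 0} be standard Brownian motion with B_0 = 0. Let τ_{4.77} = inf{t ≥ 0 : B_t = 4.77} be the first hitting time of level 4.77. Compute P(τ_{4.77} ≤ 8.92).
P(τ_{4.77} ≤ 8.92) = 2(1 − Φ(4.77/√8.92)) = 2(1 − Φ(1.5971)) ≈ 0.1102

By the reflection principle for standard BM, P(τ_b ≤ t) = 2 · P(B_t ≥ b). Since B_t ~ N(0, t), P(B_t ≥ 4.77) = 1 − Φ(4.77/√t) = 1 − Φ(4.77/√8.92) = 1 − Φ(1.5971) ≈ 0.05512. Doubling: P(τ_{4.77} ≤ 8.92) ≈ 2 · 0.05512 = 0.11024 ≈ 0.1102.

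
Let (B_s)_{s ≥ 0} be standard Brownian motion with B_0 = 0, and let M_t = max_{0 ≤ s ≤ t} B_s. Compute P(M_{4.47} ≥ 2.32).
P(M_{4.47} ≥ 2.32) = 2·P(B_{4.47} ≥ 2.32) = 2(1 − Φ(2.32/√4.47)) ≈ 0.2725

By the reflection principle for Brownian motion, P(M_t ≥ a) = 2 · P(B_t ≥ a) for a ≥ 0. Since B_t ~ N(0, t), P(B_t ≥ 2.32) = 1 − Φ(2.32/√t) = 1 − Φ(2.32/√4.47) = 1 − Φ(1.0973). So
  P(M_{4.47} ≥ 2.32) = 2(1 − Φ(1.0973)) ≈ 0.2725.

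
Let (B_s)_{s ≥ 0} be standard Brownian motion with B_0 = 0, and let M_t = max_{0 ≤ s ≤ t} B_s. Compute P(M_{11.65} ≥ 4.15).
P(M_{11.65} ≥ 4.15) = 2·P(B_{11.65} ≥ 4.15) = 2(1 − Φ(4.15/√11.65)) ≈ 0.2240

By the reflection principle for Brownian motion, P(M_t ≥ a) = 2 · P(B_t ≥ a) for a ≥ 0. Since B_t ~ N(0, t), P(B_t ≥ 4.15) = 1 − Φ(4.15/√t) = 1 − Φ(4.15/√11.65) = 1 − Φ(1.2159). So
  P(M_{11.65} ≥ 4.15) = 2(1 − Φ(1.2159)) ≈ 0.2240.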